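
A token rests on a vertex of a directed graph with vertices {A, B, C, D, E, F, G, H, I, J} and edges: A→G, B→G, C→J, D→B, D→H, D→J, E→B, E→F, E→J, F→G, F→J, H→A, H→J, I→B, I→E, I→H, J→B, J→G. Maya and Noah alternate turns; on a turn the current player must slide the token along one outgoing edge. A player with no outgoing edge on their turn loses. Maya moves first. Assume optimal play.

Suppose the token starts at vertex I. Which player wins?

Use the standard recursion: the mover loses at a terminal position; elsewhere, the mover wins exactly when some move hands the opponent an L position.
Every edge goes from a vertex to one that appears earlier in the order G, B, J, F, A, E, C, H, I, D, so processing vertices in that order labels each vertex after all of its successors.
G: no outgoing edge → L
B: reaches L-position G → W
J: reaches L-position G → W
F: reaches L-position G → W
A: reaches L-position G → W
E: only reaches F(W), J(W), B(W), all W → L
C: only reaches J(W), which is W → L
H: only reaches A(W), J(W), all W → L
I: reaches L-position H → W
D: reaches L-position H → W
The starting position I is W: Maya should move to H, handing over an L position.

Maya wins.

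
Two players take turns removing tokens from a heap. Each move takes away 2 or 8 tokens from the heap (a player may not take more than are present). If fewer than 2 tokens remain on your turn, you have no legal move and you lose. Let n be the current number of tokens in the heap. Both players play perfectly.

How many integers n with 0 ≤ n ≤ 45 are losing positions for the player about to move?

Positions with no move are L. A position that does have a move is losing for the player to move precisely when every available move leads to a winning position for the opponent. Fill in the labels:
n=0: no move → L
n=1: no move → L
n=2: W (go to 0, an L position)
n=3: W (go to 1, an L position)
n=4: L (sole option 2(W) is W)
n=5: L (sole option 3(W) is W)
n=6: W (go to 4, an L position)
n=7: W (go to 5, an L position)
n=8: W (go to 0, an L position)
n=9: W (go to 1, an L position)
n=10: L (options 8(W), 2(W) are all W)
n=11: L (options 9(W), 3(W) are all W)
n=12: W (go to 10, an L position)
n=13: W (go to 11, an L position)
n=14: L (options 12(W), 6(W) are all W)
n=15: L (options 13(W), 7(W) are all W)
n=16: W (go to 14, an L position)
n=17: W (go to 15, an L position)
n=18: W (go to 10, an L position)
n=19: W (go to 11, an L position)
n=20: L (options 18(W), 12(W) are all W)
n=21: L (options 19(W), 13(W) are all W)
n=22: W (go to 20, an L position)
n=23: W (go to 21, an L position)
n=24: L (options 22(W), 16(W) are all W)
n=25: L (options 23(W), 17(W) are all W)
n=26: W (go to 24, an L position)
n=27: W (go to 25, an L position)
n=28: W (go to 20, an L position)
n=29: W (go to 21, an L position)
n=30: L (options 28(W), 22(W) are all W)
n=31: L (options 29(W), 23(W) are all W)
n=32: W (go to 30, an L position)
n=33: W (go to 31, an L position)
n=34: L (options 32(W), 26(W) are all W)
n=35: L (options 33(W), 27(W) are all W)
n=36: W (go to 34, an L position)
n=37: W (go to 35, an L position)
n=38: W (go to 30, an L position)
n=39: W (go to 31, an L position)
n=40: L (options 38(W), 32(W) are all W)
n=41: L (options 39(W), 33(W) are all W)
n=42: W (go to 40, an L position)
n=43: W (go to 41, an L position)
n=44: L (options 42(W), 36(W) are all W)
n=45: L (options 43(W), 37(W) are all W)
L entries with 0 ≤ n ≤ 45: n = 0, 1, 4, 5, 10, 11, 14, 15, 20, 21, 24, 25, 30, 31, 34, 35, 40, 41, 44, 45; that makes 20.

20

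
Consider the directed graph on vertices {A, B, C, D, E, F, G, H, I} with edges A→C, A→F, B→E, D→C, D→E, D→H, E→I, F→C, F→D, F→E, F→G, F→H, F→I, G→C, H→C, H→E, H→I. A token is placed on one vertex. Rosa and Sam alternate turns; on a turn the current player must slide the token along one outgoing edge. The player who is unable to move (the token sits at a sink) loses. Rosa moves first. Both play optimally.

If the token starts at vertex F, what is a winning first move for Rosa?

Move to C.

Build the W/L table. Terminal = L. A non-terminal position is W if it has a move to some L; otherwise it is L.
Every edge goes from a vertex to one that appears earlier in the order I, C, E, H, D, G, F, B, A, so processing vertices in that order labels each vertex after all of its successors.
I: no outgoing edge → L
C: no outgoing edge → L
E: W (go to I, an L position)
H: W (go to C, an L position)
D: W (go to C, an L position)
G: W (go to C, an L position)
F: W (go to C, an L position)
B: L (sole option E(W) is W)
A: W (go to C, an L position)
From F, the L positions reachable in one move are: C, I. Any move reaching one of these is winning.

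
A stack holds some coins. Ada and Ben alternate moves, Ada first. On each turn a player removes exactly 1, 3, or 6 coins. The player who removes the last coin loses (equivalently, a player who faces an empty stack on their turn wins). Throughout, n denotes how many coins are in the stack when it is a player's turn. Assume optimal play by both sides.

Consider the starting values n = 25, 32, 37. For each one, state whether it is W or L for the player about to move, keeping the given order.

Positions with no move are W. A position that does have a move is losing for the player to move precisely when every available move leads to a winning position for the opponent. Fill in the labels:
n=0: no move; the opponent has just taken the last coin and therefore loses → W
n=1: L (sole option 0(W) is W)
n=2: W (go to 1, an L position)
n=3: L (options 2(W), 0(W) are all W)
n=4: W (go to 3, an L position)
n=5: L (options 4(W), 2(W) are all W)
n=6: W (go to 5, an L position)
n=7: W (go to 1, an L position)
n=8: W (go to 5, an L position)
n=9: W (go to 3, an L position)
n=10: L (options 9(W), 7(W), 4(W) are all W)
n=11: W (go to 10, an L position)
n=12: L (options 11(W), 9(W), 6(W) are all W)
n=13: W (go to 12, an L position)
n=14: L (options 13(W), 11(W), 8(W) are all W)
n=15: W (go to 14, an L position)
n=16: W (go to 10, an L position)
n=17: W (go to 14, an L position)
n=18: W (go to 12, an L position)
n=19: L (options 18(W), 16(W), 13(W) are all W)
n=20: W (go to 19, an L position)
n=21: L (options 20(W), 18(W), 15(W) are all W)
n=22: W (go to 21, an L position)
n=23: L (options 22(W), 20(W), 17(W) are all W)
n=24: W (go to 23, an L position)
n=25: W (go to 19, an L position)
n=26: W (go to 23, an L position)
n=27: W (go to 21, an L position)
n=28: L (options 27(W), 25(W), 22(W) are all W)
n=29: W (go to 28, an L position)
n=30: L (options 29(W), 27(W), 24(W) are all W)
n=31: W (go to 30, an L position)
n=32: L (options 31(W), 29(W), 26(W) are all W)
n=33: W (go to 32, an L position)
n=34: W (go to 28, an L position)
n=35: W (go to 32, an L position)
n=36: W (go to 30, an L position)
n=37: L (options 36(W), 34(W), 31(W) are all W)

25: W, 32: L, 37: L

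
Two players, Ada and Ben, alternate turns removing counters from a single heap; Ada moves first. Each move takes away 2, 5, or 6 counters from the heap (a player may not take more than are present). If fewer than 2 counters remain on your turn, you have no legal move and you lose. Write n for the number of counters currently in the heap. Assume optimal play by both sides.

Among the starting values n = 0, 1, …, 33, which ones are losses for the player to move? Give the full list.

0, 1, 4, 8, 11, 12, 15, 19, 22, 23, 26, 30, 33

Build the W/L table. Terminal = L. A non-terminal position is W if it has a move to some L; otherwise it is L.
n=0: no move → L
n=1: no move → L
n=2: W (go to 0, an L position)
n=3: W (go to 1, an L position)
n=4: L (sole option 2(W) is W)
n=5: W (go to 0, an L position)
n=6: W (go to 4, an L position)
n=7: W (go to 1, an L position)
n=8: L (options 6(W), 3(W), 2(W) are all W)
n=9: W (go to 4, an L position)
n=10: W (go to 8, an L position)
n=11: L (options 9(W), 6(W), 5(W) are all W)
n=12: L (options 10(W), 7(W), 6(W) are all W)
n=13: W (go to 11, an L position)
n=14: W (go to 12, an L position)
n=15: L (options 13(W), 10(W), 9(W) are all W)
n=16: W (go to 11, an L position)
n=17: W (go to 15, an L position)
n=18: W (go to 12, an L position)
n=19: L (options 17(W), 14(W), 13(W) are all W)
n=20: W (go to 15, an L position)
n=21: W (go to 19, an L position)
n=22: L (options 20(W), 17(W), 16(W) are all W)
n=23: L (options 21(W), 18(W), 17(W) are all W)
n=24: W (go to 22, an L position)
n=25: W (go to 23, an L position)
n=26: L (options 24(W), 21(W), 20(W) are all W)
n=27: W (go to 22, an L position)
n=28: W (go to 26, an L position)
n=29: W (go to 23, an L position)
n=30: L (options 28(W), 25(W), 24(W) are all W)
n=31: W (go to 26, an L position)
n=32: W (go to 30, an L position)
n=33: L (options 31(W), 28(W), 27(W) are all W)
The losing starting values of n are exactly the entries labelled L in this table (13 of them).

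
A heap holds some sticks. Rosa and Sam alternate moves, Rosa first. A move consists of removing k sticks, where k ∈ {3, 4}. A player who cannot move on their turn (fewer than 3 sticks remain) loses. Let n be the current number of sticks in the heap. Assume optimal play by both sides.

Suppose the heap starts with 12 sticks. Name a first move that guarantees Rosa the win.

Remove 3, leaving 9.

Positions with no move are L. A position that does have a move is losing for the player to move precisely when every available move leads to a winning position for the opponent. Fill in the labels:
n=0: no move → L
n=1: no move → L
n=2: no move → L
n=3: →0(L), so W
n=4: →1(L), so W
n=5: →2(L), so W
n=6: →2(L), so W
n=7: →4(W), 3(W) — all W, so L
n=8: →5(W), 4(W) — all W, so L
n=9: →6(W), 5(W) — all W, so L
n=10: →7(L), so W
n=11: →8(L), so W
n=12: →9(L), so W
From 12, the L positions reachable in one move are: 9, 8. Any move reaching one of these is winning.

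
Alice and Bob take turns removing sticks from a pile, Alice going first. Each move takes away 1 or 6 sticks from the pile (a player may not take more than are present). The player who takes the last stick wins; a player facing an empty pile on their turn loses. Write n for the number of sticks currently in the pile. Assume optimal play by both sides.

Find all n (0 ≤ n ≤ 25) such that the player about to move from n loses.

Classify positions by backward induction: terminal positions (no move available) are L. From any other position, the mover wins iff some move reaches an L.
n=0: no move → L
n=1: →0(L), so W
n=2: →1(W) only, which is W, so L
n=3: →2(L), so W
n=4: →3(W) only, which is W, so L
n=5: →4(L), so W
n=6: →0(L), so W
n=7: →6(W), 1(W) — all W, so L
n=8: →7(L), so W
n=9: →8(W), 3(W) — all W, so L
n=10: →9(L), so W
n=11: →10(W), 5(W) — all W, so L
n=12: →11(L), so W
n=13: →7(L), so W
n=14: →13(W), 8(W) — all W, so L
n=15: →14(L), so W
n=16: →15(W), 10(W) — all W, so L
n=17: →16(L), so W
n=18: →17(W), 12(W) — all W, so L
n=19: →18(L), so W
n=20: →14(L), so W
n=21: →20(W), 15(W) — all W, so L
n=22: →21(L), so W
n=23: →22(W), 17(W) — all W, so L
n=24: →23(L), so W
n=25: →24(W), 19(W) — all W, so L
Reading off the rows marked L gives the requested list; there are 12 such values of n.

0, 2, 4, 7, 9, 11, 14, 16, 18, 21, 23, 25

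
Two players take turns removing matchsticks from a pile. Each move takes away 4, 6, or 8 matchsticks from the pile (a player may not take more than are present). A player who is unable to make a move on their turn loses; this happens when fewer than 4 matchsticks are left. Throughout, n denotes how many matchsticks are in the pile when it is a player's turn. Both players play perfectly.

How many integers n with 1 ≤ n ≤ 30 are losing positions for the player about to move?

11

Compute win/loss labels from the base case upward. A position with no move is L. Any other position is W if it can reach an L in one move, else L.
n=0: no move → L
n=1: no move → L
n=2: no move → L
n=3: no move → L
n=4: reaches L-position 0 → W
n=5: reaches L-position 1 → W
n=6: reaches L-position 2 → W
n=7: reaches L-position 3 → W
n=8: reaches L-position 2 → W
n=9: reaches L-position 3 → W
n=10: reaches L-position 2 → W
n=11: reaches L-position 3 → W
n=12: only reaches 8(W), 6(W), 4(W), all W → L
n=13: only reaches 9(W), 7(W), 5(W), all W → L
n=14: only reaches 10(W), 8(W), 6(W), all W → L
n=15: only reaches 11(W), 9(W), 7(W), all W → L
n=16: reaches L-position 12 → W
n=17: reaches L-position 13 → W
n=18: reaches L-position 14 → W
n=19: reaches L-position 15 → W
n=20: reaches L-position 14 → W
n=21: reaches L-position 15 → W
n=22: reaches L-position 14 → W
n=23: reaches L-position 15 → W
n=24: only reaches 20(W), 18(W), 16(W), all W → L
n=25: only reaches 21(W), 19(W), 17(W), all W → L
n=26: only reaches 22(W), 20(W), 18(W), all W → L
n=27: only reaches 23(W), 21(W), 19(W), all W → L
n=28: reaches L-position 24 → W
n=29: reaches L-position 25 → W
n=30: reaches L-position 26 → W
L entries with 1 ≤ n ≤ 30 (n=0 is outside the asked range and is not counted): n = 1, 2, 3, 12, 13, 14, 15, 24, 25, 26, 27; that makes 11.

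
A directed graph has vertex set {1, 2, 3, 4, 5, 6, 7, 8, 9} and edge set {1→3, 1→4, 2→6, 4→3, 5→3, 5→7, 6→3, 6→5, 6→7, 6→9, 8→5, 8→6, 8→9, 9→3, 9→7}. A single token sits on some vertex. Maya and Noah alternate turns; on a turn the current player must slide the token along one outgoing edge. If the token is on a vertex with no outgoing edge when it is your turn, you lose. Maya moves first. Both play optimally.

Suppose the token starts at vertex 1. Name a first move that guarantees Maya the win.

Compute win/loss labels from the base case upward. A position with no move is L. Any other position is W if it can reach an L in one move, else L.
Every edge goes from a vertex to one that appears earlier in the order 7, 3, 5, 9, 4, 6, 1, 8, 2, so processing vertices in that order labels each vertex after all of its successors.
7: no outgoing edge → L
3: no outgoing edge → L
5: →3(L), so W
9: →3(L), so W
4: →3(L), so W
6: →3(L), so W
1: →3(L), so W
8: →6(W), 9(W), 5(W) — all W, so L
2: →6(W) only, which is W, so L
From 1, the L positions reachable in one move are: 3.

Move to 3.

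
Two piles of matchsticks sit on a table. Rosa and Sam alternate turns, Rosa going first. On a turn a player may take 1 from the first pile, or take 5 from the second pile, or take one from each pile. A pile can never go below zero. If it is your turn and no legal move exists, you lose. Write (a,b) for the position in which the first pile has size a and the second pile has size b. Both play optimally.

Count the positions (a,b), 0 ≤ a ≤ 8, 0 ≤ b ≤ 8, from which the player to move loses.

Build the W/L table. Terminal = L. A non-terminal position is W if it has a move to some L; otherwise it is L.
Every move lowers a or b (never raises either), so fill the grid row by row in increasing a, and left to right within a row: each cell's successors are then already labelled.
      b=0  b=1  b=2  b=3  b=4  b=5  b=6  b=7  b=8
a=0:    L    L    L    L    L    W    W    W    W
a=1:    W    W    W    W    W    W    L    L    L
a=2:    L    L    L    L    L    W    W    W    W
a=3:    W    W    W    W    W    W    L    L    L
a=4:    L    L    L    L    L    W    W    W    W
a=5:    W    W    W    W    W    W    L    L    L
a=6:    L    L    L    L    L    W    W    W    W
a=7:    W    W    W    W    W    W    L    L    L
a=8:    L    L    L    L    L    W    W    W    W
Cells with no legal move (terminal, hence L): (0,0), (0,1), (0,2), (0,3), (0,4).
The remaining L cells, each justified by listing all of its moves:
(1,6): L (options (0,6)(W), (1,1)(W), (0,5)(W) are all W)
(1,7): L (options (0,7)(W), (1,2)(W), (0,6)(W) are all W)
(1,8): L (options (0,8)(W), (1,3)(W), (0,7)(W) are all W)
(2,0): L (sole option (1,0)(W) is W)
(2,1): L (options (1,1)(W), (1,0)(W) are all W)
(2,2): L (options (1,2)(W), (1,1)(W) are all W)
(2,3): L (options (1,3)(W), (1,2)(W) are all W)
(2,4): L (options (1,4)(W), (1,3)(W) are all W)
(3,6): L (options (2,6)(W), (3,1)(W), (2,5)(W) are all W)
(3,7): L (options (2,7)(W), (3,2)(W), (2,6)(W) are all W)
(3,8): L (options (2,8)(W), (3,3)(W), (2,7)(W) are all W)
(4,0): L (sole option (3,0)(W) is W)
(4,1): L (options (3,1)(W), (3,0)(W) are all W)
(4,2): L (options (3,2)(W), (3,1)(W) are all W)
(4,3): L (options (3,3)(W), (3,2)(W) are all W)
(4,4): L (options (3,4)(W), (3,3)(W) are all W)
(5,6): L (options (4,6)(W), (5,1)(W), (4,5)(W) are all W)
(5,7): L (options (4,7)(W), (5,2)(W), (4,6)(W) are all W)
(5,8): L (options (4,8)(W), (5,3)(W), (4,7)(W) are all W)
(6,0): L (sole option (5,0)(W) is W)
(6,1): L (options (5,1)(W), (5,0)(W) are all W)
(6,2): L (options (5,2)(W), (5,1)(W) are all W)
(6,3): L (options (5,3)(W), (5,2)(W) are all W)
(6,4): L (options (5,4)(W), (5,3)(W) are all W)
(7,6): L (options (6,6)(W), (7,1)(W), (6,5)(W) are all W)
(7,7): L (options (6,7)(W), (7,2)(W), (6,6)(W) are all W)
(7,8): L (options (6,8)(W), (7,3)(W), (6,7)(W) are all W)
(8,0): L (sole option (7,0)(W) is W)
(8,1): L (options (7,1)(W), (7,0)(W) are all W)
(8,2): L (options (7,2)(W), (7,1)(W) are all W)
(8,3): L (options (7,3)(W), (7,2)(W) are all W)
(8,4): L (options (7,4)(W), (7,3)(W) are all W)
Every other cell has at least one move into one of the L cells above, so it is W.
L cells per row: a=0: 5, a=1: 3, a=2: 5, a=3: 3, a=4: 5, a=5: 3, a=6: 5, a=7: 3, a=8: 5; total 37.

37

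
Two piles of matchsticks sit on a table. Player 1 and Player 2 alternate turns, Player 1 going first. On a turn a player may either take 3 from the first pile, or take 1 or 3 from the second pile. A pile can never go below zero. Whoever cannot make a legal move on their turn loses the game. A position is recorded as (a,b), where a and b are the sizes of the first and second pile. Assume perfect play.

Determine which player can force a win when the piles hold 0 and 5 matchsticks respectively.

Label each position W (a win for the player to move) or L (a loss). A position with no legal move is L; any other position is W exactly when some move reaches an L, and L when every move reaches a W.
No move ever increases a pile, so every position that can arise here has a ≤ 0 and b ≤ 5; it is enough to label the cells with 0 ≤ a ≤ 0 and 0 ≤ b ≤ 5.
Every move lowers a or b (never raises either), so fill the grid row by row in increasing a, and left to right within a row: each cell's successors are then already labelled.
      b=0  b=1  b=2  b=3  b=4  b=5
a=0:    L    W    L    W    L    W
Cells with no legal move (terminal, hence L): (0,0).
The remaining L cells, each justified by listing all of its moves:
(0,2): →(0,1)(W) only, which is W, so L
(0,4): →(0,3)(W), (0,1)(W) — all W, so L
Every other cell has at least one move into one of the L cells above, so it is W.
From (0,5) Player 1 can move to (0,4), reaching an L position.

Player 1 wins.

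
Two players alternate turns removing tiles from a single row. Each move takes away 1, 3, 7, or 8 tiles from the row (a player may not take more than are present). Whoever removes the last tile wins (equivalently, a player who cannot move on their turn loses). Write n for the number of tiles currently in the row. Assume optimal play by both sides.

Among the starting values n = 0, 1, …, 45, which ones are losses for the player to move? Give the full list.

Label each position W (a win for the player to move) or L (a loss). A position with no legal move is L; any other position is W exactly when some move reaches an L, and L when every move reaches a W.
n=0: no move → L
n=1: W (go to 0, an L position)
n=2: L (sole option 1(W) is W)
n=3: W (go to 2, an L position)
n=4: L (options 3(W), 1(W) are all W)
n=5: W (go to 4, an L position)
n=6: L (options 5(W), 3(W) are all W)
n=7: W (go to 6, an L position)
n=8: W (go to 0, an L position)
n=9: W (go to 6, an L position)
n=10: W (go to 2, an L position)
n=11: W (go to 4, an L position)
n=12: W (go to 4, an L position)
n=13: W (go to 6, an L position)
n=14: W (go to 6, an L position)
n=15: L (options 14(W), 12(W), 8(W), 7(W) are all W)
n=16: W (go to 15, an L position)
n=17: L (options 16(W), 14(W), 10(W), 9(W) are all W)
n=18: W (go to 17, an L position)
n=19: L (options 18(W), 16(W), 12(W), 11(W) are all W)
n=20: W (go to 19, an L position)
n=21: L (options 20(W), 18(W), 14(W), 13(W) are all W)
n=22: W (go to 21, an L position)
n=23: W (go to 15, an L position)
n=24: W (go to 21, an L position)
n=25: W (go to 17, an L position)
n=26: W (go to 19, an L position)
n=27: W (go to 19, an L position)
n=28: W (go to 21, an L position)
n=29: W (go to 21, an L position)
n=30: L (options 29(W), 27(W), 23(W), 22(W) are all W)
n=31: W (go to 30, an L position)
n=32: L (options 31(W), 29(W), 25(W), 24(W) are all W)
n=33: W (go to 32, an L position)
n=34: L (options 33(W), 31(W), 27(W), 26(W) are all W)
n=35: W (go to 34, an L position)
n=36: L (options 35(W), 33(W), 29(W), 28(W) are all W)
n=37: W (go to 36, an L position)
n=38: W (go to 30, an L position)
n=39: W (go to 36, an L position)
n=40: W (go to 32, an L position)
n=41: W (go to 34, an L position)
n=42: W (go to 34, an L position)
n=43: W (go to 36, an L position)
n=44: W (go to 36, an L position)
n=45: L (options 44(W), 42(W), 38(W), 37(W) are all W)
Reading off the rows marked L gives the requested list; there are 13 such values of n.

0, 2, 4, 6, 15, 17, 19, 21, 30, 32, 34, 36, 45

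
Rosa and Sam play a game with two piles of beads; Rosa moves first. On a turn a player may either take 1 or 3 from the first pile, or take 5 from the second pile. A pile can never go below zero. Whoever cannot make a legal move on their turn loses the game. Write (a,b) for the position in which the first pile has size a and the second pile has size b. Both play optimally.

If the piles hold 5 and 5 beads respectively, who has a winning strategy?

Sam wins.

Compute win/loss labels from the base case upward. A position with no move is L. Any other position is W if it can reach an L in one move, else L.
No move ever increases a pile, so every position that can arise here has a ≤ 5 and b ≤ 5; it is enough to label the cells with 0 ≤ a ≤ 5 and 0 ≤ b ≤ 5.
Every move lowers a or b (never raises either), so fill the grid row by row in increasing a, and left to right within a row: each cell's successors are then already labelled.
      b=0  b=1  b=2  b=3  b=4  b=5
a=0:    L    L    L    L    L    W
a=1:    W    W    W    W    W    L
a=2:    L    L    L    L    L    W
a=3:    W    W    W    W    W    L
a=4:    L    L    L    L    L    W
a=5:    W    W    W    W    W    L
Cells with no legal move (terminal, hence L): (0,0), (0,1), (0,2), (0,3), (0,4).
The remaining L cells, each justified by listing all of its moves:
(1,5): L (options (0,5)(W), (1,0)(W) are all W)
(2,0): L (sole option (1,0)(W) is W)
(2,1): L (sole option (1,1)(W) is W)
(2,2): L (sole option (1,2)(W) is W)
(2,3): L (sole option (1,3)(W) is W)
(2,4): L (sole option (1,4)(W) is W)
(3,5): L (options (2,5)(W), (0,5)(W), (3,0)(W) are all W)
(4,0): L (options (3,0)(W), (1,0)(W) are all W)
(4,1): L (options (3,1)(W), (1,1)(W) are all W)
(4,2): L (options (3,2)(W), (1,2)(W) are all W)
(4,3): L (options (3,3)(W), (1,3)(W) are all W)
(4,4): L (options (3,4)(W), (1,4)(W) are all W)
(5,5): L (options (4,5)(W), (2,5)(W), (5,0)(W) are all W)
Every other cell has at least one move into one of the L cells above, so it is W.
The starting position (5,5) is L: whatever Rosa does, the opponent receives a W position.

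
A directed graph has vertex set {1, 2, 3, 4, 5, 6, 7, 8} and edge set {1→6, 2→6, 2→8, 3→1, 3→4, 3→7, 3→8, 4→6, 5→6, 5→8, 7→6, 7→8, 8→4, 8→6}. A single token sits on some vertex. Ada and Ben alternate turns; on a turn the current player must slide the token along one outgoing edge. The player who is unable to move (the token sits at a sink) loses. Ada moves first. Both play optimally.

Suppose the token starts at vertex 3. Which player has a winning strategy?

Label each position W (a win for the player to move) or L (a loss). A position with no legal move is L; any other position is W exactly when some move reaches an L, and L when every move reaches a W.
Every edge goes from a vertex to one that appears earlier in the order 6, 1, 4, 8, 7, 2, 3, 5, so processing vertices in that order labels each vertex after all of its successors.
6: no outgoing edge → L
1: reaches L-position 6 → W
4: reaches L-position 6 → W
8: reaches L-position 6 → W
7: reaches L-position 6 → W
2: reaches L-position 6 → W
3: only reaches 7(W), 8(W), 4(W), 1(W), all W → L
5: reaches L-position 6 → W
Every move from 3 reaches a W position, so the mover loses.

Ben wins.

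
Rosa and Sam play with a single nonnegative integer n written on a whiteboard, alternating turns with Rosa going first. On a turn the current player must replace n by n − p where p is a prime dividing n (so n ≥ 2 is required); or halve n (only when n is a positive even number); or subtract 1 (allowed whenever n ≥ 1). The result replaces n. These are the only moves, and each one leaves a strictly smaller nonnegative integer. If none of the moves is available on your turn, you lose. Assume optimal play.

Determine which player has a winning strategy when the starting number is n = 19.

Use the standard recursion: the mover loses at a terminal position; elsewhere, the mover wins exactly when some move hands the opponent an L position.
n=0: no move → L
n=1: can move to 0, which is L ⇒ W
n=2: can move to 0, which is L ⇒ W
n=3: can move to 0, which is L ⇒ W
n=4: moves to 2(W), 3(W); every one is W ⇒ L
n=5: can move to 0, which is L ⇒ W
n=6: can move to 4, which is L ⇒ W
n=7: can move to 0, which is L ⇒ W
n=8: can move to 4, which is L ⇒ W
n=9: moves to 6(W), 8(W); every one is W ⇒ L
n=10: can move to 9, which is L ⇒ W
n=11: can move to 0, which is L ⇒ W
n=12: can move to 9, which is L ⇒ W
n=13: can move to 0, which is L ⇒ W
n=14: moves to 7(W), 12(W), 13(W); every one is W ⇒ L
n=15: can move to 14, which is L ⇒ W
n=16: can move to 14, which is L ⇒ W
n=17: can move to 0, which is L ⇒ W
n=18: can move to 9, which is L ⇒ W
n=19: can move to 0, which is L ⇒ W
The starting position 19 is W: Rosa should move to 0, handing over an L position.

Rosa wins.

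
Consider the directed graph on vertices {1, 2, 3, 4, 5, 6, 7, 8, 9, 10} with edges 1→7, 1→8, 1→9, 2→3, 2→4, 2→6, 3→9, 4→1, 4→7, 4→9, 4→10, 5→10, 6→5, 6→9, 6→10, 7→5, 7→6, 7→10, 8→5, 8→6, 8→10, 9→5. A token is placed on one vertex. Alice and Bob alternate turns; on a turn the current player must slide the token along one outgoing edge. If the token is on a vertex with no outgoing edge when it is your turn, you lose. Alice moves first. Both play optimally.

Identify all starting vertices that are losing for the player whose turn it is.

Compute win/loss labels from the base case upward. A position with no move is L. Any other position is W if it can reach an L in one move, else L.
Every edge goes from a vertex to one that appears earlier in the order 10, 5, 9, 6, 8, 7, 1, 3, 4, 2, so processing vertices in that order labels each vertex after all of its successors.
10: no outgoing edge → L
5: →10(L), so W
9: →5(W) only, which is W, so L
6: →9(L), so W
8: →10(L), so W
7: →10(L), so W
1: →9(L), so W
3: →9(L), so W
4: →9(L), so W
2: →4(W), 3(W), 6(W) — all W, so L
The losing starting vertices are exactly the entries labelled L in this table (3 of them).

2, 9, 10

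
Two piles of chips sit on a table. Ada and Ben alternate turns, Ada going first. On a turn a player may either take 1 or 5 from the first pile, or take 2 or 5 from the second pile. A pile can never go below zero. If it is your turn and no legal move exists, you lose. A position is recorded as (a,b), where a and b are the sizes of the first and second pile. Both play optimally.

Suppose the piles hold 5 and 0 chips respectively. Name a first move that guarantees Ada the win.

Move to (4,0).

Classify positions by backward induction: terminal positions (no move available) are L. From any other position, the mover wins iff some move reaches an L.
No move ever increases a pile, so every position that can arise here has a ≤ 5 and b ≤ 0; it is enough to label the cells with 0 ≤ a ≤ 5 and 0 ≤ b ≤ 0.
Every move lowers a or b (never raises either), so fill the grid row by row in increasing a, and left to right within a row: each cell's successors are then already labelled.
      b=0
a=0:    L
a=1:    W
a=2:    L
a=3:    W
a=4:    L
a=5:    W
Cells with no legal move (terminal, hence L): (0,0).
The remaining L cells, each justified by listing all of its moves:
(2,0): the only move is to (1,0)(W), a W ⇒ L
(4,0): the only move is to (3,0)(W), a W ⇒ L
Every other cell has at least one move into one of the L cells above, so it is W.
From (5,0), the L positions reachable in one move are: (4,0), (0,0). Any move reaching one of these is winning.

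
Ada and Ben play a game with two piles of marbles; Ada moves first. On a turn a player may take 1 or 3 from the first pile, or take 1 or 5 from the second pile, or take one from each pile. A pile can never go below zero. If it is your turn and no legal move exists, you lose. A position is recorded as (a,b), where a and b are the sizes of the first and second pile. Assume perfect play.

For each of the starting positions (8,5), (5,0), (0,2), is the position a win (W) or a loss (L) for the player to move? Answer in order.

Use the standard recursion: the mover loses at a terminal position; elsewhere, the mover wins exactly when some move hands the opponent an L position.
No move ever increases a pile, so every position that can arise here has a ≤ 8 and b ≤ 5; it is enough to label the cells with 0 ≤ a ≤ 8 and 0 ≤ b ≤ 5.
Every move lowers a or b (never raises either), so fill the grid row by row in increasing a, and left to right within a row: each cell's successors are then already labelled.
      b=0  b=1  b=2  b=3  b=4  b=5
a=0:    L    W    L    W    L    W
a=1:    W    W    W    W    W    W
a=2:    L    W    L    W    L    W
a=3:    W    W    W    W    W    W
a=4:    L    W    L    W    L    W
a=5:    W    W    W    W    W    W
a=6:    L    W    L    W    L    W
a=7:    W    W    W    W    W    W
a=8:    L    W    L    W    L    W
Cells with no legal move (terminal, hence L): (0,0).
The remaining L cells, each justified by listing all of its moves:
(0,2): →(0,1)(W) only, which is W, so L
(0,4): →(0,3)(W) only, which is W, so L
(2,0): →(1,0)(W) only, which is W, so L
(2,2): →(1,2)(W), (2,1)(W), (1,1)(W) — all W, so L
(2,4): →(1,4)(W), (2,3)(W), (1,3)(W) — all W, so L
(4,0): →(3,0)(W), (1,0)(W) — all W, so L
(4,2): →(3,2)(W), (1,2)(W), (4,1)(W), (3,1)(W) — all W, so L
(4,4): →(3,4)(W), (1,4)(W), (4,3)(W), (3,3)(W) — all W, so L
(6,0): →(5,0)(W), (3,0)(W) — all W, so L
(6,2): →(5,2)(W), (3,2)(W), (6,1)(W), (5,1)(W) — all W, so L
(6,4): →(5,4)(W), (3,4)(W), (6,3)(W), (5,3)(W) — all W, so L
(8,0): →(7,0)(W), (5,0)(W) — all W, so L
(8,2): →(7,2)(W), (5,2)(W), (8,1)(W), (7,1)(W) — all W, so L
(8,4): →(7,4)(W), (5,4)(W), (8,3)(W), (7,3)(W) — all W, so L
Every other cell has at least one move into one of the L cells above, so it is W.
(8,5): the move to (8,4) reaches an L cell, so W
(5,0): the move to (4,0) reaches an L cell, so W
(0,2): one of the L cells justified above, so L

(8,5): W, (5,0): W, (0,2): L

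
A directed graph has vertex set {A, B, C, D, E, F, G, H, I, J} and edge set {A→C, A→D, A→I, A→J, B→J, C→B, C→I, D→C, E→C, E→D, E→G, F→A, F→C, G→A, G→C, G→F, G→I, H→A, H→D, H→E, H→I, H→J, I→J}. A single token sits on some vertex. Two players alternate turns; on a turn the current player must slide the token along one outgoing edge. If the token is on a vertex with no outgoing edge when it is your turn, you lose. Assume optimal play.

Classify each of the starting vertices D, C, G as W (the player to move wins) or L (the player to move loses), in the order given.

Use the standard recursion: the mover loses at a terminal position; elsewhere, the mover wins exactly when some move hands the opponent an L position.
Every edge goes from a vertex to one that appears earlier in the order J, B, I, C, D, A, F, G, E, H, so processing vertices in that order labels each vertex after all of its successors.
J: no outgoing edge → L
B: reaches L-position J → W
I: reaches L-position J → W
C: only reaches I(W), B(W), all W → L
D: reaches L-position C → W
A: reaches L-position C → W
F: reaches L-position C → W
G: reaches L-position C → W
E: reaches L-position C → W
H: reaches L-position J → W

D: W, C: L, G: W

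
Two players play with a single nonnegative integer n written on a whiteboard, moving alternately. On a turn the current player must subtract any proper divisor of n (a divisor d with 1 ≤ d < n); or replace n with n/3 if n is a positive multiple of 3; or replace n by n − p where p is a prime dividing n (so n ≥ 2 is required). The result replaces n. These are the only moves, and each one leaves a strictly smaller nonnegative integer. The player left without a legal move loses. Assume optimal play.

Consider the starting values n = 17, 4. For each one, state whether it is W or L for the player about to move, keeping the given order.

Classify positions by backward induction: terminal positions (no move available) are L. From any other position, the mover wins iff some move reaches an L.
n=0: no move → L
n=1: no move → L
n=2: can move to 0, which is L ⇒ W
n=3: can move to 0, which is L ⇒ W
n=4: moves to 2(W), 3(W); every one is W ⇒ L
n=5: can move to 0, which is L ⇒ W
n=6: can move to 4, which is L ⇒ W
n=7: can move to 0, which is L ⇒ W
n=8: can move to 4, which is L ⇒ W
n=9: moves to 3(W), 6(W), 8(W); every one is W ⇒ L
n=10: can move to 9, which is L ⇒ W
n=11: can move to 0, which is L ⇒ W
n=12: can move to 4, which is L ⇒ W
n=13: can move to 0, which is L ⇒ W
n=14: moves to 7(W), 12(W), 13(W); every one is W ⇒ L
n=15: can move to 14, which is L ⇒ W
n=16: can move to 14, which is L ⇒ W
n=17: can move to 0, which is L ⇒ W

17: W, 4: L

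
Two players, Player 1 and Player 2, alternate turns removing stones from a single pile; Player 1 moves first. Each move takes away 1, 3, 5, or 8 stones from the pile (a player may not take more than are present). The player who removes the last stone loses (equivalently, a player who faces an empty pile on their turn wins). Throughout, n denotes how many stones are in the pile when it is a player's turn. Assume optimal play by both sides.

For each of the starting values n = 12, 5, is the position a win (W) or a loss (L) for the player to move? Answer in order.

Label each position W (a win for the player to move) or L (a loss). A position with no legal move is W; any other position is W exactly when some move reaches an L, and L when every move reaches a W.
n=0: no move; the opponent has just taken the last stone and therefore loses → W
n=1: the only move is to 0(W), a W ⇒ L
n=2: can move to 1, which is L ⇒ W
n=3: moves to 2(W), 0(W); every one is W ⇒ L
n=4: can move to 3, which is L ⇒ W
n=5: moves to 4(W), 2(W), 0(W); every one is W ⇒ L
n=6: can move to 5, which is L ⇒ W
n=7: moves to 6(W), 4(W), 2(W); every one is W ⇒ L
n=8: can move to 7, which is L ⇒ W
n=9: can move to 1, which is L ⇒ W
n=10: can move to 7, which is L ⇒ W
n=11: can move to 3, which is L ⇒ W
n=12: can move to 7, which is L ⇒ W

12: W, 5: L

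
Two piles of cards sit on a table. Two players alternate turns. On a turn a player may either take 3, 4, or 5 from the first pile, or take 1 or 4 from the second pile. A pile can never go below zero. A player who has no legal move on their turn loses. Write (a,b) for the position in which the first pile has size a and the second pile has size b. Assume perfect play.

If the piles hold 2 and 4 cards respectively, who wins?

The first player wins.

Compute win/loss labels from the base case upward. A position with no move is L. Any other position is W if it can reach an L in one move, else L.
No move ever increases a pile, so every position that can arise here has a ≤ 2 and b ≤ 4; it is enough to label the cells with 0 ≤ a ≤ 2 and 0 ≤ b ≤ 4.
Every move lowers a or b (never raises either), so fill the grid row by row in increasing a, and left to right within a row: each cell's successors are then already labelled.
      b=0  b=1  b=2  b=3  b=4
a=0:    L    W    L    W    W
a=1:    L    W    L    W    W
a=2:    L    W    L    W    W
Cells with no legal move (terminal, hence L): (0,0), (1,0), (2,0).
The remaining L cells, each justified by listing all of its moves:
(0,2): L (sole option (0,1)(W) is W)
(1,2): L (sole option (1,1)(W) is W)
(2,2): L (sole option (2,1)(W) is W)
Every other cell has at least one move into one of the L cells above, so it is W.
The starting position (2,4) is W: the player to move should move to (2,0), handing over an L position.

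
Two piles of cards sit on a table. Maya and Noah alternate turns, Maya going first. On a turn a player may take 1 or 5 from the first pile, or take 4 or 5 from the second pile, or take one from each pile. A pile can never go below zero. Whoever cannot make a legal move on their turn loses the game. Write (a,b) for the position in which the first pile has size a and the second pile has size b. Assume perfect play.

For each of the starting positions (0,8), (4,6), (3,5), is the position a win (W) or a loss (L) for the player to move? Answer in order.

(0,8): W, (4,6): W, (3,5): L

Classify positions by backward induction: terminal positions (no move available) are L. From any other position, the mover wins iff some move reaches an L.
No move ever increases a pile, so every position that can arise here has a ≤ 4 and b ≤ 8; it is enough to label the cells with 0 ≤ a ≤ 4 and 0 ≤ b ≤ 8.
Every move lowers a or b (never raises either), so fill the grid row by row in increasing a, and left to right within a row: each cell's successors are then already labelled.
      b=0  b=1  b=2  b=3  b=4  b=5  b=6  b=7  b=8
a=0:    L    L    L    L    W    W    W    W    W
a=1:    W    W    W    W    W    L    L    L    L
a=2:    L    L    L    L    W    W    W    W    W
a=3:    W    W    W    W    W    L    L    L    L
a=4:    L    L    L    L    W    W    W    W    W
Cells with no legal move (terminal, hence L): (0,0), (0,1), (0,2), (0,3).
The remaining L cells, each justified by listing all of its moves:
(1,5): moves to (0,5)(W), (1,1)(W), (1,0)(W), (0,4)(W); every one is W ⇒ L
(1,6): moves to (0,6)(W), (1,2)(W), (1,1)(W), (0,5)(W); every one is W ⇒ L
(1,7): moves to (0,7)(W), (1,3)(W), (1,2)(W), (0,6)(W); every one is W ⇒ L
(1,8): moves to (0,8)(W), (1,4)(W), (1,3)(W), (0,7)(W); every one is W ⇒ L
(2,0): the only move is to (1,0)(W), a W ⇒ L
(2,1): moves to (1,1)(W), (1,0)(W); every one is W ⇒ L
(2,2): moves to (1,2)(W), (1,1)(W); every one is W ⇒ L
(2,3): moves to (1,3)(W), (1,2)(W); every one is W ⇒ L
(3,5): moves to (2,5)(W), (3,1)(W), (3,0)(W), (2,4)(W); every one is W ⇒ L
(3,6): moves to (2,6)(W), (3,2)(W), (3,1)(W), (2,5)(W); every one is W ⇒ L
(3,7): moves to (2,7)(W), (3,3)(W), (3,2)(W), (2,6)(W); every one is W ⇒ L
(3,8): moves to (2,8)(W), (3,4)(W), (3,3)(W), (2,7)(W); every one is W ⇒ L
(4,0): the only move is to (3,0)(W), a W ⇒ L
(4,1): moves to (3,1)(W), (3,0)(W); every one is W ⇒ L
(4,2): moves to (3,2)(W), (3,1)(W); every one is W ⇒ L
(4,3): moves to (3,3)(W), (3,2)(W); every one is W ⇒ L
Every other cell has at least one move into one of the L cells above, so it is W.
(0,8): the move to (0,3) reaches an L cell, so W
(4,6): the move to (3,6) reaches an L cell, so W
(3,5): one of the L cells justified above, so L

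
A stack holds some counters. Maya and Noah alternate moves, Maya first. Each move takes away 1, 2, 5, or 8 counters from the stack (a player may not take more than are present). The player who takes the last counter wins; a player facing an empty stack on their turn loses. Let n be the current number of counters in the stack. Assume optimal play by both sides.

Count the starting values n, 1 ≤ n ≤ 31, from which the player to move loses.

Label each position W (a win for the player to move) or L (a loss). A position with no legal move is L; any other position is W exactly when some move reaches an L, and L when every move reaches a W.
n=0: no move → L
n=1: reaches L-position 0 → W
n=2: reaches L-position 0 → W
n=3: only reaches 2(W), 1(W), all W → L
n=4: reaches L-position 3 → W
n=5: reaches L-position 3 → W
n=6: only reaches 5(W), 4(W), 1(W), all W → L
n=7: reaches L-position 6 → W
n=8: reaches L-position 6 → W
n=9: only reaches 8(W), 7(W), 4(W), 1(W), all W → L
n=10: reaches L-position 9 → W
n=11: reaches L-position 9 → W
n=12: only reaches 11(W), 10(W), 7(W), 4(W), all W → L
n=13: reaches L-position 12 → W
n=14: reaches L-position 12 → W
n=15: only reaches 14(W), 13(W), 10(W), 7(W), all W → L
n=16: reaches L-position 15 → W
n=17: reaches L-position 15 → W
n=18: only reaches 17(W), 16(W), 13(W), 10(W), all W → L
n=19: reaches L-position 18 → W
n=20: reaches L-position 18 → W
n=21: only reaches 20(W), 19(W), 16(W), 13(W), all W → L
n=22: reaches L-position 21 → W
n=23: reaches L-position 21 → W
n=24: only reaches 23(W), 22(W), 19(W), 16(W), all W → L
n=25: reaches L-position 24 → W
n=26: reaches L-position 24 → W
n=27: only reaches 26(W), 25(W), 22(W), 19(W), all W → L
n=28: reaches L-position 27 → W
n=29: reaches L-position 27 → W
n=30: only reaches 29(W), 28(W), 25(W), 22(W), all W → L
n=31: reaches L-position 30 → W
L entries with 1 ≤ n ≤ 31 (n=0 is outside the asked range and is not counted): n = 3, 6, 9, 12, 15, 18, 21, 24, 27, 30; that makes 10.

10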